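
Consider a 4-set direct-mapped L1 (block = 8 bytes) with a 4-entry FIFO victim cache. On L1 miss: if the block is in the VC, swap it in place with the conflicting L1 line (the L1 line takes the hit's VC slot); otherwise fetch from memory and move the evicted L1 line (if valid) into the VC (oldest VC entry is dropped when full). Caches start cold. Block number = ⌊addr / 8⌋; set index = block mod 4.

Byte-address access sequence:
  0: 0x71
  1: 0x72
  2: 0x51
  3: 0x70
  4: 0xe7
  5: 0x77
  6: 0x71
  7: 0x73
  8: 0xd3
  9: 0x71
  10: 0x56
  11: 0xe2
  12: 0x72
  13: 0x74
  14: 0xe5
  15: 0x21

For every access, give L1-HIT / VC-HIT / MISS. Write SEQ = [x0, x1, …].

SEQ = [MISS, L1-HIT, MISS, VC-HIT, MISS, L1-HIT, L1-HIT, L1-HIT, MISS, VC-HIT, VC-HIT, L1-HIT, VC-HIT, L1-HIT, L1-HIT, MISS]

#0 0x71→b14/s2 MISS; vc=[]
#1 0x72→b14/s2 L1-HIT; vc=[]
#2 0x51→b10/s2 MISS; vc=[14]
#3 0x70→b14/s2 VC-HIT; vc=[10]
#4 0xe7→b28/s0 MISS; vc=[10]
#5 0x77→b14/s2 L1-HIT; vc=[10]
#6 0x71→b14/s2 L1-HIT; vc=[10]
#7 0x73→b14/s2 L1-HIT; vc=[10]
#8 0xd3→b26/s2 MISS; vc=[10,14]
#9 0x71→b14/s2 VC-HIT; vc=[10,26]
#10 0x56→b10/s2 VC-HIT; vc=[14,26]
#11 0xe2→b28/s0 L1-HIT; vc=[14,26]
#12 0x72→b14/s2 VC-HIT; vc=[10,26]
#13 0x74→b14/s2 L1-HIT; vc=[10,26]
#14 0xe5→b28/s0 L1-HIT; vc=[10,26]
#15 0x21→b4/s0 MISS; vc=[10,26,28]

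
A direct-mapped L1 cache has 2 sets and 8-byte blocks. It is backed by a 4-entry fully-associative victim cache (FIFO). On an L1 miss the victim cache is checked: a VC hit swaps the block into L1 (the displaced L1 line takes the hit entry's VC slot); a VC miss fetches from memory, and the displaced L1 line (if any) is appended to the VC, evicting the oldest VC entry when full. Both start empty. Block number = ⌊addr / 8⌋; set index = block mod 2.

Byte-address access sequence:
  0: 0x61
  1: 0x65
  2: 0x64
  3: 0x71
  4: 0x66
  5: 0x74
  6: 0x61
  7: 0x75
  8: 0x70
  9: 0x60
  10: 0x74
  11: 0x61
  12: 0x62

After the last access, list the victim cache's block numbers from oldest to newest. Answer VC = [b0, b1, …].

  [0] addr=0x61 blk=12 s=0: MISS | VC []
  [1] addr=0x65 blk=12 s=0: L1-HIT | VC []
  [2] addr=0x64 blk=12 s=0: L1-HIT | VC []
  [3] addr=0x71 blk=14 s=0: MISS | VC [12]
  [4] addr=0x66 blk=12 s=0: VC-HIT | VC [14]
  [5] addr=0x74 blk=14 s=0: VC-HIT | VC [12]
  [6] addr=0x61 blk=12 s=0: VC-HIT | VC [14]
  [7] addr=0x75 blk=14 s=0: VC-HIT | VC [12]
  [8] addr=0x70 blk=14 s=0: L1-HIT | VC [12]
  [9] addr=0x60 blk=12 s=0: VC-HIT | VC [14]
  [10] addr=0x74 blk=14 s=0: VC-HIT | VC [12]
  [11] addr=0x61 blk=12 s=0: VC-HIT | VC [14]
  [12] addr=0x62 blk=12 s=0: L1-HIT | VC [14]

VC = [14]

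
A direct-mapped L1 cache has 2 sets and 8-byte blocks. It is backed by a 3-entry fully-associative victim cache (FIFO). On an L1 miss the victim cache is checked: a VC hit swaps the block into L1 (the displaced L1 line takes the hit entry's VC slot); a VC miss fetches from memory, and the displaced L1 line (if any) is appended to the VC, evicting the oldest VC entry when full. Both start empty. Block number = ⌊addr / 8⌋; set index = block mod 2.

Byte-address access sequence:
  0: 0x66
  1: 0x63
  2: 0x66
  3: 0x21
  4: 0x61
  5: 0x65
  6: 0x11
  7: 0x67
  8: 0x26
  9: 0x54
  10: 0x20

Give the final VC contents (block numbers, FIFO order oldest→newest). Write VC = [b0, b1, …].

VC = [12, 2, 10]

#0 0x66→b12/s0 MISS; vc=[]
#1 0x63→b12/s0 L1-HIT; vc=[]
#2 0x66→b12/s0 L1-HIT; vc=[]
#3 0x21→b4/s0 MISS; vc=[12]
#4 0x61→b12/s0 VC-HIT; vc=[4]
#5 0x65→b12/s0 L1-HIT; vc=[4]
#6 0x11→b2/s0 MISS; vc=[4,12]
#7 0x67→b12/s0 VC-HIT; vc=[4,2]
#8 0x26→b4/s0 VC-HIT; vc=[12,2]
#9 0x54→b10/s0 MISS; vc=[12,2,4]
#10 0x20→b4/s0 VC-HIT; vc=[12,2,10]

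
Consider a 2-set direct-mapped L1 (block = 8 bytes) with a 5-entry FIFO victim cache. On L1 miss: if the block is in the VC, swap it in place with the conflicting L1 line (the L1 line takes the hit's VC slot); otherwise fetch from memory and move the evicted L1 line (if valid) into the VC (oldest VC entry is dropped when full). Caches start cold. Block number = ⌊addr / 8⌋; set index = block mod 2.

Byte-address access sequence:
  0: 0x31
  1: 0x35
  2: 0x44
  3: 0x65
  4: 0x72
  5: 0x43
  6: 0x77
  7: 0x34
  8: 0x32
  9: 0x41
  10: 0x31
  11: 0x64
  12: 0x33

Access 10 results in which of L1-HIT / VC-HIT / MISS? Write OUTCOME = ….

OUTCOME = VC-HIT

#0 0x31→b6/s0 MISS; vc=[]
#1 0x35→b6/s0 L1-HIT; vc=[]
#2 0x44→b8/s0 MISS; vc=[6]
#3 0x65→b12/s0 MISS; vc=[6,8]
#4 0x72→b14/s0 MISS; vc=[6,8,12]
#5 0x43→b8/s0 VC-HIT; vc=[6,14,12]
#6 0x77→b14/s0 VC-HIT; vc=[6,8,12]
#7 0x34→b6/s0 VC-HIT; vc=[14,8,12]
#8 0x32→b6/s0 L1-HIT; vc=[14,8,12]
#9 0x41→b8/s0 VC-HIT; vc=[14,6,12]
#10 0x31→b6/s0 VC-HIT; vc=[14,8,12]
#11 0x64→b12/s0 VC-HIT; vc=[14,8,6]
#12 0x33→b6/s0 VC-HIT; vc=[14,8,12]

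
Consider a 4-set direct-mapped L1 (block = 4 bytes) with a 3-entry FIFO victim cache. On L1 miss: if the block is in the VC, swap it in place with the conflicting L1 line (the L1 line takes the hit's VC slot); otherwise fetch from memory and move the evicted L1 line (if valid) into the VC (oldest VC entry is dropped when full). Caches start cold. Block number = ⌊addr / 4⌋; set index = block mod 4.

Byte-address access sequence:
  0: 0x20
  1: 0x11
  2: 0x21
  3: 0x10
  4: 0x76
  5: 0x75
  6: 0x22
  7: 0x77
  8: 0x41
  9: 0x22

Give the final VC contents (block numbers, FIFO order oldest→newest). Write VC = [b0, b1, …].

  [0] addr=0x20 blk=8 s=0: MISS | VC []
  [1] addr=0x11 blk=4 s=0: MISS | VC [8]
  [2] addr=0x21 blk=8 s=0: VC-HIT | VC [4]
  [3] addr=0x10 blk=4 s=0: VC-HIT | VC [8]
  [4] addr=0x76 blk=29 s=1: MISS | VC [8]
  [5] addr=0x75 blk=29 s=1: L1-HIT | VC [8]
  [6] addr=0x22 blk=8 s=0: VC-HIT | VC [4]
  [7] addr=0x77 blk=29 s=1: L1-HIT | VC [4]
  [8] addr=0x41 blk=16 s=0: MISS | VC [4, 8]
  [9] addr=0x22 blk=8 s=0: VC-HIT | VC [4, 16]

VC = [4, 16]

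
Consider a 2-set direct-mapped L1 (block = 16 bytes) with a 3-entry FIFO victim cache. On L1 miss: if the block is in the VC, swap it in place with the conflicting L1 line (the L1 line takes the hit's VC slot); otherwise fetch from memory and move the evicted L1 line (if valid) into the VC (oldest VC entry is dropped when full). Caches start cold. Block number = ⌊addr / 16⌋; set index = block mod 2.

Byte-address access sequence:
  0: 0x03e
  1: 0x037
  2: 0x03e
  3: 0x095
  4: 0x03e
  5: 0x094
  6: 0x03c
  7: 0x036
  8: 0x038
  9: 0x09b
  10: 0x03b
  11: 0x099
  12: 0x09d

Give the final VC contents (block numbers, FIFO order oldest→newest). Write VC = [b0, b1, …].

#0 0x3e→b3/s1 MISS; vc=[]
#1 0x37→b3/s1 L1-HIT; vc=[]
#2 0x3e→b3/s1 L1-HIT; vc=[]
#3 0x95→b9/s1 MISS; vc=[3]
#4 0x3e→b3/s1 VC-HIT; vc=[9]
#5 0x94→b9/s1 VC-HIT; vc=[3]
#6 0x3c→b3/s1 VC-HIT; vc=[9]
#7 0x36→b3/s1 L1-HIT; vc=[9]
#8 0x38→b3/s1 L1-HIT; vc=[9]
#9 0x9b→b9/s1 VC-HIT; vc=[3]
#10 0x3b→b3/s1 VC-HIT; vc=[9]
#11 0x99→b9/s1 VC-HIT; vc=[3]
#12 0x9d→b9/s1 L1-HIT; vc=[3]

VC = [3]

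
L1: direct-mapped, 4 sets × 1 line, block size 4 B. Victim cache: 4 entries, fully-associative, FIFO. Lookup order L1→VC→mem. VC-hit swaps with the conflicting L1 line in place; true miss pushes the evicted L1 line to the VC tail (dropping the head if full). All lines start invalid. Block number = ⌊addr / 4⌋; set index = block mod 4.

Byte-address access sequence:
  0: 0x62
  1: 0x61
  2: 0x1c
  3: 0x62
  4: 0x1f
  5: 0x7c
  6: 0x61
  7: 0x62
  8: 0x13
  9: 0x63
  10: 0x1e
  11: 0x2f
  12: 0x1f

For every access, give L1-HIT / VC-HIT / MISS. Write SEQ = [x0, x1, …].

  [0] addr=0x62 blk=24 s=0: MISS | VC []
  [1] addr=0x61 blk=24 s=0: L1-HIT | VC []
  [2] addr=0x1c blk=7 s=3: MISS | VC []
  [3] addr=0x62 blk=24 s=0: L1-HIT | VC []
  [4] addr=0x1f blk=7 s=3: L1-HIT | VC []
  [5] addr=0x7c blk=31 s=3: MISS | VC [7]
  [6] addr=0x61 blk=24 s=0: L1-HIT | VC [7]
  [7] addr=0x62 blk=24 s=0: L1-HIT | VC [7]
  [8] addr=0x13 blk=4 s=0: MISS | VC [7, 24]
  [9] addr=0x63 blk=24 s=0: VC-HIT | VC [7, 4]
  [10] addr=0x1e blk=7 s=3: VC-HIT | VC [31, 4]
  [11] addr=0x2f blk=11 s=3: MISS | VC [31, 4, 7]
  [12] addr=0x1f blk=7 s=3: VC-HIT | VC [31, 4, 11]

SEQ = [MISS, L1-HIT, MISS, L1-HIT, L1-HIT, MISS, L1-HIT, L1-HIT, MISS, VC-HIT, VC-HIT, MISS, VC-HIT]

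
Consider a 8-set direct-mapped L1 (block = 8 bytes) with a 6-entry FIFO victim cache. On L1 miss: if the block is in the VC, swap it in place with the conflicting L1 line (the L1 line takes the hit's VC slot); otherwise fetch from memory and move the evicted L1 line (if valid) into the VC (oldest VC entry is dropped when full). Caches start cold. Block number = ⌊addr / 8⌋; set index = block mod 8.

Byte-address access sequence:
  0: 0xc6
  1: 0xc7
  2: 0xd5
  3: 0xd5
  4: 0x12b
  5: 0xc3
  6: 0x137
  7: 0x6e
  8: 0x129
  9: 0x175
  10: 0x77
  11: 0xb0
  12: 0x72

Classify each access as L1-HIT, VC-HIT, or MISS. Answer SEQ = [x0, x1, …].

0: 0xc6 (blk 24, set 0) → MISS  vc=[]
1: 0xc7 (blk 24, set 0) → L1-HIT  vc=[]
2: 0xd5 (blk 26, set 2) → MISS  vc=[]
3: 0xd5 (blk 26, set 2) → L1-HIT  vc=[]
4: 0x12b (blk 37, set 5) → MISS  vc=[]
5: 0xc3 (blk 24, set 0) → L1-HIT  vc=[]
6: 0x137 (blk 38, set 6) → MISS  vc=[]
7: 0x6e (blk 13, set 5) → MISS  vc=[37]
8: 0x129 (blk 37, set 5) → VC-HIT  vc=[13]
9: 0x175 (blk 46, set 6) → MISS  vc=[13, 38]
10: 0x77 (blk 14, set 6) → MISS  vc=[13, 38, 46]
11: 0xb0 (blk 22, set 6) → MISS  vc=[13, 38, 46, 14]
12: 0x72 (blk 14, set 6) → VC-HIT  vc=[13, 38, 46, 22]

SEQ = [MISS, L1-HIT, MISS, L1-HIT, MISS, L1-HIT, MISS, MISS, VC-HIT, MISS, MISS, MISS, VC-HIT]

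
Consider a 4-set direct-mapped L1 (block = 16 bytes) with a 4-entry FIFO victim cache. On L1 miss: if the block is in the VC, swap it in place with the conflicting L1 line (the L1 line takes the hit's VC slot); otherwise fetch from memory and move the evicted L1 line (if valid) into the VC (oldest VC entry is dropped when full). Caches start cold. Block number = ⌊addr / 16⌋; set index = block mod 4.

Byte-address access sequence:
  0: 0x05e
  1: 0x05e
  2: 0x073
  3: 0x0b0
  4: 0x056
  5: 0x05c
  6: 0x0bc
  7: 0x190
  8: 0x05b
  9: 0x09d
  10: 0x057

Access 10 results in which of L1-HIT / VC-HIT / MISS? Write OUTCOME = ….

0: 0x5e (blk 5, set 1) → MISS  vc=[]
1: 0x5e (blk 5, set 1) → L1-HIT  vc=[]
2: 0x73 (blk 7, set 3) → MISS  vc=[]
3: 0xb0 (blk 11, set 3) → MISS  vc=[7]
4: 0x56 (blk 5, set 1) → L1-HIT  vc=[7]
5: 0x5c (blk 5, set 1) → L1-HIT  vc=[7]
6: 0xbc (blk 11, set 3) → L1-HIT  vc=[7]
7: 0x190 (blk 25, set 1) → MISS  vc=[7, 5]
8: 0x5b (blk 5, set 1) → VC-HIT  vc=[7, 25]
9: 0x9d (blk 9, set 1) → MISS  vc=[7, 25, 5]
10: 0x57 (blk 5, set 1) → VC-HIT  vc=[7, 25, 9]

OUTCOME = VC-HIT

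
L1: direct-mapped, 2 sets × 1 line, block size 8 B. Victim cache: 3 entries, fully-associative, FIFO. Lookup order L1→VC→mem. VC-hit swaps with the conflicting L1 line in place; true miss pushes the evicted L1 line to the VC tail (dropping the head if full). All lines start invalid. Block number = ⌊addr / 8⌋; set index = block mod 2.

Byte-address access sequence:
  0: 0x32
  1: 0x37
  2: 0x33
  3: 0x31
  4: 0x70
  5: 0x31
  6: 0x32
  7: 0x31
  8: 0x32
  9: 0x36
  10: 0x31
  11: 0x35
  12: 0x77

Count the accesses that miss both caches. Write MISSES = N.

  [0] addr=0x32 blk=6 s=0: MISS | VC []
  [1] addr=0x37 blk=6 s=0: L1-HIT | VC []
  [2] addr=0x33 blk=6 s=0: L1-HIT | VC []
  [3] addr=0x31 blk=6 s=0: L1-HIT | VC []
  [4] addr=0x70 blk=14 s=0: MISS | VC [6]
  [5] addr=0x31 blk=6 s=0: VC-HIT | VC [14]
  [6] addr=0x32 blk=6 s=0: L1-HIT | VC [14]
  [7] addr=0x31 blk=6 s=0: L1-HIT | VC [14]
  [8] addr=0x32 blk=6 s=0: L1-HIT | VC [14]
  [9] addr=0x36 blk=6 s=0: L1-HIT | VC [14]
  [10] addr=0x31 blk=6 s=0: L1-HIT | VC [14]
  [11] addr=0x35 blk=6 s=0: L1-HIT | VC [14]
  [12] addr=0x77 blk=14 s=0: VC-HIT | VC [6]

MISSES = 2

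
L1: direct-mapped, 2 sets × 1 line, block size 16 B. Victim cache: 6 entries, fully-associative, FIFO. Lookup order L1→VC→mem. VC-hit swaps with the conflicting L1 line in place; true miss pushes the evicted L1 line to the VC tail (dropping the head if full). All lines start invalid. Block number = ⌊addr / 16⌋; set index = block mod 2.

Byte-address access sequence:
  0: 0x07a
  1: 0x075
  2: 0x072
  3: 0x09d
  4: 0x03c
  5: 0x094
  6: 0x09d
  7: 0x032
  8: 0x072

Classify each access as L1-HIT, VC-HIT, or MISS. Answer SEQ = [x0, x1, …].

SEQ = [MISS, L1-HIT, L1-HIT, MISS, MISS, VC-HIT, L1-HIT, VC-HIT, VC-HIT]

0: 0x7a (blk 7, set 1) → MISS  vc=[]
1: 0x75 (blk 7, set 1) → L1-HIT  vc=[]
2: 0x72 (blk 7, set 1) → L1-HIT  vc=[]
3: 0x9d (blk 9, set 1) → MISS  vc=[7]
4: 0x3c (blk 3, set 1) → MISS  vc=[7, 9]
5: 0x94 (blk 9, set 1) → VC-HIT  vc=[7, 3]
6: 0x9d (blk 9, set 1) → L1-HIT  vc=[7, 3]
7: 0x32 (blk 3, set 1) → VC-HIT  vc=[7, 9]
8: 0x72 (blk 7, set 1) → VC-HIT  vc=[3, 9]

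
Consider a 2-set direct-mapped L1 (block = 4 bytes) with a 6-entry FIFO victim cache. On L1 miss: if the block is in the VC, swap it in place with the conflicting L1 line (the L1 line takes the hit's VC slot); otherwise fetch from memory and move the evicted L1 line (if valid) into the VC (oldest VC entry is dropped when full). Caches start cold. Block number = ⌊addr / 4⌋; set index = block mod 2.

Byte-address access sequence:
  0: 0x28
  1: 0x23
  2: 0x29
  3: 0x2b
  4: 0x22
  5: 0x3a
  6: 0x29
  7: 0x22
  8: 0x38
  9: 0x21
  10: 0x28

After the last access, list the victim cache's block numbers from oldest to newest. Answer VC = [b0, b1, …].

#0 0x28→b10/s0 MISS; vc=[]
#1 0x23→b8/s0 MISS; vc=[10]
#2 0x29→b10/s0 VC-HIT; vc=[8]
#3 0x2b→b10/s0 L1-HIT; vc=[8]
#4 0x22→b8/s0 VC-HIT; vc=[10]
#5 0x3a→b14/s0 MISS; vc=[10,8]
#6 0x29→b10/s0 VC-HIT; vc=[14,8]
#7 0x22→b8/s0 VC-HIT; vc=[14,10]
#8 0x38→b14/s0 VC-HIT; vc=[8,10]
#9 0x21→b8/s0 VC-HIT; vc=[14,10]
#10 0x28→b10/s0 VC-HIT; vc=[14,8]

VC = [14, 8]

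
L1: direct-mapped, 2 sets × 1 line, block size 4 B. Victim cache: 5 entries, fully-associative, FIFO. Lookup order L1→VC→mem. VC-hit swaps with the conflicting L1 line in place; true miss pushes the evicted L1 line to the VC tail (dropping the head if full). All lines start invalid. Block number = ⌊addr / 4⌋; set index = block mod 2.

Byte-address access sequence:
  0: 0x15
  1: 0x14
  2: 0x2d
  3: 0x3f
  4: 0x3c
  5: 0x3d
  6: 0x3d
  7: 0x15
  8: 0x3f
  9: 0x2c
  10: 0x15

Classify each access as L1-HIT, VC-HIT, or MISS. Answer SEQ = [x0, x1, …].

SEQ = [MISS, L1-HIT, MISS, MISS, L1-HIT, L1-HIT, L1-HIT, VC-HIT, VC-HIT, VC-HIT, VC-HIT]

0: 0x15 (blk 5, set 1) → MISS  vc=[]
1: 0x14 (blk 5, set 1) → L1-HIT  vc=[]
2: 0x2d (blk 11, set 1) → MISS  vc=[5]
3: 0x3f (blk 15, set 1) → MISS  vc=[5, 11]
4: 0x3c (blk 15, set 1) → L1-HIT  vc=[5, 11]
5: 0x3d (blk 15, set 1) → L1-HIT  vc=[5, 11]
6: 0x3d (blk 15, set 1) → L1-HIT  vc=[5, 11]
7: 0x15 (blk 5, set 1) → VC-HIT  vc=[15, 11]
8: 0x3f (blk 15, set 1) → VC-HIT  vc=[5, 11]
9: 0x2c (blk 11, set 1) → VC-HIT  vc=[5, 15]
10: 0x15 (blk 5, set 1) → VC-HIT  vc=[11, 15]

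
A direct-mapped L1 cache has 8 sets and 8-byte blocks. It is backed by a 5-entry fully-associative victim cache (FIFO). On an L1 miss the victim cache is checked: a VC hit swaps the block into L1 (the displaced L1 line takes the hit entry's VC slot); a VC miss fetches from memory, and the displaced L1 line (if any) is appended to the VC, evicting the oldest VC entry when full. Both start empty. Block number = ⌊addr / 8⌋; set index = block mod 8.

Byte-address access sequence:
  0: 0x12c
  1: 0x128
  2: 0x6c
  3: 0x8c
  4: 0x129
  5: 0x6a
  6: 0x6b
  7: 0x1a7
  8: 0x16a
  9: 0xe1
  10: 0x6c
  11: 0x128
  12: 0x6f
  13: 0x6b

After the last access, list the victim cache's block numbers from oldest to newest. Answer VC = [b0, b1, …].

  [0] addr=0x12c blk=37 s=5: MISS | VC []
  [1] addr=0x128 blk=37 s=5: L1-HIT | VC []
  [2] addr=0x6c blk=13 s=5: MISS | VC [37]
  [3] addr=0x8c blk=17 s=1: MISS | VC [37]
  [4] addr=0x129 blk=37 s=5: VC-HIT | VC [13]
  [5] addr=0x6a blk=13 s=5: VC-HIT | VC [37]
  [6] addr=0x6b blk=13 s=5: L1-HIT | VC [37]
  [7] addr=0x1a7 blk=52 s=4: MISS | VC [37]
  [8] addr=0x16a blk=45 s=5: MISS | VC [37, 13]
  [9] addr=0xe1 blk=28 s=4: MISS | VC [37, 13, 52]
  [10] addr=0x6c blk=13 s=5: VC-HIT | VC [37, 45, 52]
  [11] addr=0x128 blk=37 s=5: VC-HIT | VC [13, 45, 52]
  [12] addr=0x6f blk=13 s=5: VC-HIT | VC [37, 45, 52]
  [13] addr=0x6b blk=13 s=5: L1-HIT | VC [37, 45, 52]

VC = [37, 45, 52]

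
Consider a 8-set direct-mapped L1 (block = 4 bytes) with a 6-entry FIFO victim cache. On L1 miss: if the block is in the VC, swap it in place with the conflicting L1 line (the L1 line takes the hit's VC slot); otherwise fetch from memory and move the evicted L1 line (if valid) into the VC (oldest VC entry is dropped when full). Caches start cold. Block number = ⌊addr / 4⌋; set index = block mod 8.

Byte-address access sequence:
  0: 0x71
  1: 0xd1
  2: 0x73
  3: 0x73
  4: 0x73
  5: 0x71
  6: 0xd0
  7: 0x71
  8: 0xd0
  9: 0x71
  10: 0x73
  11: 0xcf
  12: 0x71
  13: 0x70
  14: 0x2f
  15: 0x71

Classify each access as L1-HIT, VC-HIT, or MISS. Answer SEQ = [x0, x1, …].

#0 0x71→b28/s4 MISS; vc=[]
#1 0xd1→b52/s4 MISS; vc=[28]
#2 0x73→b28/s4 VC-HIT; vc=[52]
#3 0x73→b28/s4 L1-HIT; vc=[52]
#4 0x73→b28/s4 L1-HIT; vc=[52]
#5 0x71→b28/s4 L1-HIT; vc=[52]
#6 0xd0→b52/s4 VC-HIT; vc=[28]
#7 0x71→b28/s4 VC-HIT; vc=[52]
#8 0xd0→b52/s4 VC-HIT; vc=[28]
#9 0x71→b28/s4 VC-HIT; vc=[52]
#10 0x73→b28/s4 L1-HIT; vc=[52]
#11 0xcf→b51/s3 MISS; vc=[52]
#12 0x71→b28/s4 L1-HIT; vc=[52]
#13 0x70→b28/s4 L1-HIT; vc=[52]
#14 0x2f→b11/s3 MISS; vc=[52,51]
#15 0x71→b28/s4 L1-HIT; vc=[52,51]

SEQ = [MISS, MISS, VC-HIT, L1-HIT, L1-HIT, L1-HIT, VC-HIT, VC-HIT, VC-HIT, VC-HIT, L1-HIT, MISS, L1-HIT, L1-HIT, MISS, L1-HIT]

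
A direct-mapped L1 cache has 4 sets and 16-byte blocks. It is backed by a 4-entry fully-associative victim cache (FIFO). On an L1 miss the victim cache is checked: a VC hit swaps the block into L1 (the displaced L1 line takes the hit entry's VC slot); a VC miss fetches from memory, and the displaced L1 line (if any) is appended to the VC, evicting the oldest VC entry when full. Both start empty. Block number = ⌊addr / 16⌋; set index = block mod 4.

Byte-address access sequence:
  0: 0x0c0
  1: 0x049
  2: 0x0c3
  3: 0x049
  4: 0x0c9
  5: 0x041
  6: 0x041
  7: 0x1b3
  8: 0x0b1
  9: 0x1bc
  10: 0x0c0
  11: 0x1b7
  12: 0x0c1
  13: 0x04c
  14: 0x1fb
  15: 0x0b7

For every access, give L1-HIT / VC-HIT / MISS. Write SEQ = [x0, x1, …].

#0 0xc0→b12/s0 MISS; vc=[]
#1 0x49→b4/s0 MISS; vc=[12]
#2 0xc3→b12/s0 VC-HIT; vc=[4]
#3 0x49→b4/s0 VC-HIT; vc=[12]
#4 0xc9→b12/s0 VC-HIT; vc=[4]
#5 0x41→b4/s0 VC-HIT; vc=[12]
#6 0x41→b4/s0 L1-HIT; vc=[12]
#7 0x1b3→b27/s3 MISS; vc=[12]
#8 0xb1→b11/s3 MISS; vc=[12,27]
#9 0x1bc→b27/s3 VC-HIT; vc=[12,11]
#10 0xc0→b12/s0 VC-HIT; vc=[4,11]
#11 0x1b7→b27/s3 L1-HIT; vc=[4,11]
#12 0xc1→b12/s0 L1-HIT; vc=[4,11]
#13 0x4c→b4/s0 VC-HIT; vc=[12,11]
#14 0x1fb→b31/s3 MISS; vc=[12,11,27]
#15 0xb7→b11/s3 VC-HIT; vc=[12,31,27]

SEQ = [MISS, MISS, VC-HIT, VC-HIT, VC-HIT, VC-HIT, L1-HIT, MISS, MISS, VC-HIT, VC-HIT, L1-HIT, L1-HIT, VC-HIT, MISS, VC-HIT]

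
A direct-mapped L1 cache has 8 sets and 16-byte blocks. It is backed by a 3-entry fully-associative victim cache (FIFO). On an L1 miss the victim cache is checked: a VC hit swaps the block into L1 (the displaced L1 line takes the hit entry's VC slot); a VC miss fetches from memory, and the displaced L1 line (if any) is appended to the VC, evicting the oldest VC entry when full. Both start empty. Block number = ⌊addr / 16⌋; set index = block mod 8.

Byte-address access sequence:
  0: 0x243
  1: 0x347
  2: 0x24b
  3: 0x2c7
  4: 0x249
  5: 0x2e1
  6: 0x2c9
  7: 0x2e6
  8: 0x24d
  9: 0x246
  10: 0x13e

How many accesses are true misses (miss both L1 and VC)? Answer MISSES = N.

0: 0x243 (blk 36, set 4) → MISS  vc=[]
1: 0x347 (blk 52, set 4) → MISS  vc=[36]
2: 0x24b (blk 36, set 4) → VC-HIT  vc=[52]
3: 0x2c7 (blk 44, set 4) → MISS  vc=[52, 36]
4: 0x249 (blk 36, set 4) → VC-HIT  vc=[52, 44]
5: 0x2e1 (blk 46, set 6) → MISS  vc=[52, 44]
6: 0x2c9 (blk 44, set 4) → VC-HIT  vc=[52, 36]
7: 0x2e6 (blk 46, set 6) → L1-HIT  vc=[52, 36]
8: 0x24d (blk 36, set 4) → VC-HIT  vc=[52, 44]
9: 0x246 (blk 36, set 4) → L1-HIT  vc=[52, 44]
10: 0x13e (blk 19, set 3) → MISS  vc=[52, 44]

MISSES = 5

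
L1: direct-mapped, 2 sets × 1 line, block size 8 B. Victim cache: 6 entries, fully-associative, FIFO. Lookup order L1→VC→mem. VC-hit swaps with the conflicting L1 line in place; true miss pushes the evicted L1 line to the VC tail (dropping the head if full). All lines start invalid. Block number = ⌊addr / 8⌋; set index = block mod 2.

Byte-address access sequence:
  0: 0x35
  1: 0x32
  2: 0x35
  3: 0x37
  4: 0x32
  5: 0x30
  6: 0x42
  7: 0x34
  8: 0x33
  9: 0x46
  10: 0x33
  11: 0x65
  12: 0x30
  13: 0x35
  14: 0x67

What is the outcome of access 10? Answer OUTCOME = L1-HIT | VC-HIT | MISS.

  [0] addr=0x35 blk=6 s=0: MISS | VC []
  [1] addr=0x32 blk=6 s=0: L1-HIT | VC []
  [2] addr=0x35 blk=6 s=0: L1-HIT | VC []
  [3] addr=0x37 blk=6 s=0: L1-HIT | VC []
  [4] addr=0x32 blk=6 s=0: L1-HIT | VC []
  [5] addr=0x30 blk=6 s=0: L1-HIT | VC []
  [6] addr=0x42 blk=8 s=0: MISS | VC [6]
  [7] addr=0x34 blk=6 s=0: VC-HIT | VC [8]
  [8] addr=0x33 blk=6 s=0: L1-HIT | VC [8]
  [9] addr=0x46 blk=8 s=0: VC-HIT | VC [6]
  [10] addr=0x33 blk=6 s=0: VC-HIT | VC [8]
  [11] addr=0x65 blk=12 s=0: MISS | VC [8, 6]
  [12] addr=0x30 blk=6 s=0: VC-HIT | VC [8, 12]
  [13] addr=0x35 blk=6 s=0: L1-HIT | VC [8, 12]
  [14] addr=0x67 blk=12 s=0: VC-HIT | VC [8, 6]

OUTCOME = VC-HIT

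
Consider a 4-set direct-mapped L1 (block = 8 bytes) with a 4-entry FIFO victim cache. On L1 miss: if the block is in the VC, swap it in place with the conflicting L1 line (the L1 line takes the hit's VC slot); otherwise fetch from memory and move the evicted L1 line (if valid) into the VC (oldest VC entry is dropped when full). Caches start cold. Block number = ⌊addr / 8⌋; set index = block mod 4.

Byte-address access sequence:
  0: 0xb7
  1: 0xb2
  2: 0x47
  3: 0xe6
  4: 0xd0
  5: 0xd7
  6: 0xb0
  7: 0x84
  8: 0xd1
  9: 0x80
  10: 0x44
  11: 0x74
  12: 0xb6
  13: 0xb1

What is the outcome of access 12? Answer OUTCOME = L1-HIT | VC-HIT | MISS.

OUTCOME = VC-HIT

  [0] addr=0xb7 blk=22 s=2: MISS | VC []
  [1] addr=0xb2 blk=22 s=2: L1-HIT | VC []
  [2] addr=0x47 blk=8 s=0: MISS | VC []
  [3] addr=0xe6 blk=28 s=0: MISS | VC [8]
  [4] addr=0xd0 blk=26 s=2: MISS | VC [8, 22]
  [5] addr=0xd7 blk=26 s=2: L1-HIT | VC [8, 22]
  [6] addr=0xb0 blk=22 s=2: VC-HIT | VC [8, 26]
  [7] addr=0x84 blk=16 s=0: MISS | VC [8, 26, 28]
  [8] addr=0xd1 blk=26 s=2: VC-HIT | VC [8, 22, 28]
  [9] addr=0x80 blk=16 s=0: L1-HIT | VC [8, 22, 28]
  [10] addr=0x44 blk=8 s=0: VC-HIT | VC [16, 22, 28]
  [11] addr=0x74 blk=14 s=2: MISS | VC [16, 22, 28, 26]
  [12] addr=0xb6 blk=22 s=2: VC-HIT | VC [16, 14, 28, 26]
  [13] addr=0xb1 blk=22 s=2: L1-HIT | VC [16, 14, 28, 26]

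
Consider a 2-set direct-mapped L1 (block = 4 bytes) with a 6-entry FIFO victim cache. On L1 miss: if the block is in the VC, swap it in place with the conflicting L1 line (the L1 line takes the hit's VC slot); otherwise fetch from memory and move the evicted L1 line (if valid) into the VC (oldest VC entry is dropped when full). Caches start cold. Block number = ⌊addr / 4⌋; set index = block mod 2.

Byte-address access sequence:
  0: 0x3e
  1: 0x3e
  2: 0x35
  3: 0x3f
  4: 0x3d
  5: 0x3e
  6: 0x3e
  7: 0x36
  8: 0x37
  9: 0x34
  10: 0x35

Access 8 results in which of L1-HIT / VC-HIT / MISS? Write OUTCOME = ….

#0 0x3e→b15/s1 MISS; vc=[]
#1 0x3e→b15/s1 L1-HIT; vc=[]
#2 0x35→b13/s1 MISS; vc=[15]
#3 0x3f→b15/s1 VC-HIT; vc=[13]
#4 0x3d→b15/s1 L1-HIT; vc=[13]
#5 0x3e→b15/s1 L1-HIT; vc=[13]
#6 0x3e→b15/s1 L1-HIT; vc=[13]
#7 0x36→b13/s1 VC-HIT; vc=[15]
#8 0x37→b13/s1 L1-HIT; vc=[15]
#9 0x34→b13/s1 L1-HIT; vc=[15]
#10 0x35→b13/s1 L1-HIT; vc=[15]

OUTCOME = L1-HIT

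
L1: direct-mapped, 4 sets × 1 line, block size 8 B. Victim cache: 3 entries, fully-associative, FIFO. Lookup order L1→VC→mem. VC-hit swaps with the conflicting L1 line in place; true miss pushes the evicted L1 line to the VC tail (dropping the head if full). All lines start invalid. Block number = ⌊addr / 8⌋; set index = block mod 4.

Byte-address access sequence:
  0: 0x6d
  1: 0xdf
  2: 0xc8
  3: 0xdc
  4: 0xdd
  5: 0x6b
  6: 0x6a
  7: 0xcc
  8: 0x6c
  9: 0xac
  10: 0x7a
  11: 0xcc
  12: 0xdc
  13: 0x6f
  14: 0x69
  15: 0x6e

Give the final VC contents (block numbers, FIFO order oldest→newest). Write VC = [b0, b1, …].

VC = [21, 25, 15]

0: 0x6d (blk 13, set 1) → MISS  vc=[]
1: 0xdf (blk 27, set 3) → MISS  vc=[]
2: 0xc8 (blk 25, set 1) → MISS  vc=[13]
3: 0xdc (blk 27, set 3) → L1-HIT  vc=[13]
4: 0xdd (blk 27, set 3) → L1-HIT  vc=[13]
5: 0x6b (blk 13, set 1) → VC-HIT  vc=[25]
6: 0x6a (blk 13, set 1) → L1-HIT  vc=[25]
7: 0xcc (blk 25, set 1) → VC-HIT  vc=[13]
8: 0x6c (blk 13, set 1) → VC-HIT  vc=[25]
9: 0xac (blk 21, set 1) → MISS  vc=[25, 13]
10: 0x7a (blk 15, set 3) → MISS  vc=[25, 13, 27]
11: 0xcc (blk 25, set 1) → VC-HIT  vc=[21, 13, 27]
12: 0xdc (blk 27, set 3) → VC-HIT  vc=[21, 13, 15]
13: 0x6f (blk 13, set 1) → VC-HIT  vc=[21, 25, 15]
14: 0x69 (blk 13, set 1) → L1-HIT  vc=[21, 25, 15]
15: 0x6e (blk 13, set 1) → L1-HIT  vc=[21, 25, 15]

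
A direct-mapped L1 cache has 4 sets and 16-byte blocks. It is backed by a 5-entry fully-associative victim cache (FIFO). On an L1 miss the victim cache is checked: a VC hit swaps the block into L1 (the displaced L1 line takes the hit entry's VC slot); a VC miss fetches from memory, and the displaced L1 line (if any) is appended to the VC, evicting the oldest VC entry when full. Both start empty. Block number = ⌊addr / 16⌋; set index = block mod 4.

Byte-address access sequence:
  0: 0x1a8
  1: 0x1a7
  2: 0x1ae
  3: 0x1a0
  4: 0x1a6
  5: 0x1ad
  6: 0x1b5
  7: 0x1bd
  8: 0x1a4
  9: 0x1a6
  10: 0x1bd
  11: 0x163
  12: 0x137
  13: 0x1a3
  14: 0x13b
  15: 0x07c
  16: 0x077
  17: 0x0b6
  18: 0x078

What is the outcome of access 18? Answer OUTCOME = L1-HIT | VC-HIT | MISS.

#0 0x1a8→b26/s2 MISS; vc=[]
#1 0x1a7→b26/s2 L1-HIT; vc=[]
#2 0x1ae→b26/s2 L1-HIT; vc=[]
#3 0x1a0→b26/s2 L1-HIT; vc=[]
#4 0x1a6→b26/s2 L1-HIT; vc=[]
#5 0x1ad→b26/s2 L1-HIT; vc=[]
#6 0x1b5→b27/s3 MISS; vc=[]
#7 0x1bd→b27/s3 L1-HIT; vc=[]
#8 0x1a4→b26/s2 L1-HIT; vc=[]
#9 0x1a6→b26/s2 L1-HIT; vc=[]
#10 0x1bd→b27/s3 L1-HIT; vc=[]
#11 0x163→b22/s2 MISS; vc=[26]
#12 0x137→b19/s3 MISS; vc=[26,27]
#13 0x1a3→b26/s2 VC-HIT; vc=[22,27]
#14 0x13b→b19/s3 L1-HIT; vc=[22,27]
#15 0x7c→b7/s3 MISS; vc=[22,27,19]
#16 0x77→b7/s3 L1-HIT; vc=[22,27,19]
#17 0xb6→b11/s3 MISS; vc=[22,27,19,7]
#18 0x78→b7/s3 VC-HIT; vc=[22,27,19,11]

OUTCOME = VC-HIT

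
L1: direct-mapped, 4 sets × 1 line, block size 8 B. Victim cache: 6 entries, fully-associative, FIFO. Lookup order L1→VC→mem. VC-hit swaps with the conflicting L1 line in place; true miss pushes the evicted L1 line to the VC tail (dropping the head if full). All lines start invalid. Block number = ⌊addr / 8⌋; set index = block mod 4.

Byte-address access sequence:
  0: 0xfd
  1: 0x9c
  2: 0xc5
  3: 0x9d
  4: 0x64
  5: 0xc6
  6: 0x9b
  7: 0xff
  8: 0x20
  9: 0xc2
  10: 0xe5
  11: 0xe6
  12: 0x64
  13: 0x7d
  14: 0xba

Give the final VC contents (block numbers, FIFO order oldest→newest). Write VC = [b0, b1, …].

VC = [19, 28, 4, 24, 31, 15]

0: 0xfd (blk 31, set 3) → MISS  vc=[]
1: 0x9c (blk 19, set 3) → MISS  vc=[31]
2: 0xc5 (blk 24, set 0) → MISS  vc=[31]
3: 0x9d (blk 19, set 3) → L1-HIT  vc=[31]
4: 0x64 (blk 12, set 0) → MISS  vc=[31, 24]
5: 0xc6 (blk 24, set 0) → VC-HIT  vc=[31, 12]
6: 0x9b (blk 19, set 3) → L1-HIT  vc=[31, 12]
7: 0xff (blk 31, set 3) → VC-HIT  vc=[19, 12]
8: 0x20 (blk 4, set 0) → MISS  vc=[19, 12, 24]
9: 0xc2 (blk 24, set 0) → VC-HIT  vc=[19, 12, 4]
10: 0xe5 (blk 28, set 0) → MISS  vc=[19, 12, 4, 24]
11: 0xe6 (blk 28, set 0) → L1-HIT  vc=[19, 12, 4, 24]
12: 0x64 (blk 12, set 0) → VC-HIT  vc=[19, 28, 4, 24]
13: 0x7d (blk 15, set 3) → MISS  vc=[19, 28, 4, 24, 31]
14: 0xba (blk 23, set 3) → MISS  vc=[19, 28, 4, 24, 31, 15]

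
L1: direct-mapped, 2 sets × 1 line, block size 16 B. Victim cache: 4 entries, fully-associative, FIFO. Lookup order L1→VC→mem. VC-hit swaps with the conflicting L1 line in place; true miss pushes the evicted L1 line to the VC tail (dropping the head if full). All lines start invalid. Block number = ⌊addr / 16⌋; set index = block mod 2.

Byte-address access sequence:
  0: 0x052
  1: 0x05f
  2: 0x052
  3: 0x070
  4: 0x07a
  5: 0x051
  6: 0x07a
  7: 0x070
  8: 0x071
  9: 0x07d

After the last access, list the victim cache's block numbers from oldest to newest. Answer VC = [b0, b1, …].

VC = [5]

  [0] addr=0x52 blk=5 s=1: MISS | VC []
  [1] addr=0x5f blk=5 s=1: L1-HIT | VC []
  [2] addr=0x52 blk=5 s=1: L1-HIT | VC []
  [3] addr=0x70 blk=7 s=1: MISS | VC [5]
  [4] addr=0x7a blk=7 s=1: L1-HIT | VC [5]
  [5] addr=0x51 blk=5 s=1: VC-HIT | VC [7]
  [6] addr=0x7a blk=7 s=1: VC-HIT | VC [5]
  [7] addr=0x70 blk=7 s=1: L1-HIT | VC [5]
  [8] addr=0x71 blk=7 s=1: L1-HIT | VC [5]
  [9] addr=0x7d blk=7 s=1: L1-HIT | VC [5]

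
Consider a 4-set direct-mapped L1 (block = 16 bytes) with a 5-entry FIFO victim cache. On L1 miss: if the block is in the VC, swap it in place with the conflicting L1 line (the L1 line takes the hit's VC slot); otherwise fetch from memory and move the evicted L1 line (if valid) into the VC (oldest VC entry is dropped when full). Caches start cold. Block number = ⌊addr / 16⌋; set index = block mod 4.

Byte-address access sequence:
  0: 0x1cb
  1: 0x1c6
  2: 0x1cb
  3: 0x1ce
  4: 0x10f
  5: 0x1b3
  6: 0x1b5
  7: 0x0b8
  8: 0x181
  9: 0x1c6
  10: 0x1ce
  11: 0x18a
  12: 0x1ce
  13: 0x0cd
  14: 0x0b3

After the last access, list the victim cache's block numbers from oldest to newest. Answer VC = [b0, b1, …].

  [0] addr=0x1cb blk=28 s=0: MISS | VC []
  [1] addr=0x1c6 blk=28 s=0: L1-HIT | VC []
  [2] addr=0x1cb blk=28 s=0: L1-HIT | VC []
  [3] addr=0x1ce blk=28 s=0: L1-HIT | VC []
  [4] addr=0x10f blk=16 s=0: MISS | VC [28]
  [5] addr=0x1b3 blk=27 s=3: MISS | VC [28]
  [6] addr=0x1b5 blk=27 s=3: L1-HIT | VC [28]
  [7] addr=0xb8 blk=11 s=3: MISS | VC [28, 27]
  [8] addr=0x181 blk=24 s=0: MISS | VC [28, 27, 16]
  [9] addr=0x1c6 blk=28 s=0: VC-HIT | VC [24, 27, 16]
  [10] addr=0x1ce blk=28 s=0: L1-HIT | VC [24, 27, 16]
  [11] addr=0x18a blk=24 s=0: VC-HIT | VC [28, 27, 16]
  [12] addr=0x1ce blk=28 s=0: VC-HIT | VC [24, 27, 16]
  [13] addr=0xcd blk=12 s=0: MISS | VC [24, 27, 16, 28]
  [14] addr=0xb3 blk=11 s=3: L1-HIT | VC [24, 27, 16, 28]

VC = [24, 27, 16, 28]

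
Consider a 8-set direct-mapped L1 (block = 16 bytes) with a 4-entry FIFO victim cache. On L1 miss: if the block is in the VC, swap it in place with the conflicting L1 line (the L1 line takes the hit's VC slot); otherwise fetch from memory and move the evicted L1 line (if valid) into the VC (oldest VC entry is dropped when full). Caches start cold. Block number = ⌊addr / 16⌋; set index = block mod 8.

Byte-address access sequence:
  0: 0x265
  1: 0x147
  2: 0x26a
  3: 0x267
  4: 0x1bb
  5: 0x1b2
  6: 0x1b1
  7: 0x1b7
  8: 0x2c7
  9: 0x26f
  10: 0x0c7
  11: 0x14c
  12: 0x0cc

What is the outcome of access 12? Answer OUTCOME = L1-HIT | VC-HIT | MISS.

  [0] addr=0x265 blk=38 s=6: MISS | VC []
  [1] addr=0x147 blk=20 s=4: MISS | VC []
  [2] addr=0x26a blk=38 s=6: L1-HIT | VC []
  [3] addr=0x267 blk=38 s=6: L1-HIT | VC []
  [4] addr=0x1bb blk=27 s=3: MISS | VC []
  [5] addr=0x1b2 blk=27 s=3: L1-HIT | VC []
  [6] addr=0x1b1 blk=27 s=3: L1-HIT | VC []
  [7] addr=0x1b7 blk=27 s=3: L1-HIT | VC []
  [8] addr=0x2c7 blk=44 s=4: MISS | VC [20]
  [9] addr=0x26f blk=38 s=6: L1-HIT | VC [20]
  [10] addr=0xc7 blk=12 s=4: MISS | VC [20, 44]
  [11] addr=0x14c blk=20 s=4: VC-HIT | VC [12, 44]
  [12] addr=0xcc blk=12 s=4: VC-HIT | VC [20, 44]

OUTCOME = VC-HIT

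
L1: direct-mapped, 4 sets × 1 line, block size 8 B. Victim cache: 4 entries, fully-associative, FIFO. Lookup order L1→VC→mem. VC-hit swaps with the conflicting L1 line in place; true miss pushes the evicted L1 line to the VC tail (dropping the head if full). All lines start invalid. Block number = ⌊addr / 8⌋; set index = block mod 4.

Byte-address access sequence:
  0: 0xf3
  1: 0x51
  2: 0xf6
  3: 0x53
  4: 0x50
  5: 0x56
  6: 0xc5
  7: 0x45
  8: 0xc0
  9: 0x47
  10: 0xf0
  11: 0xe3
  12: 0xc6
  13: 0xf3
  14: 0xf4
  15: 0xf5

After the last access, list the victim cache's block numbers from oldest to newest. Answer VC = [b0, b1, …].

VC = [10, 28, 8]

#0 0xf3→b30/s2 MISS; vc=[]
#1 0x51→b10/s2 MISS; vc=[30]
#2 0xf6→b30/s2 VC-HIT; vc=[10]
#3 0x53→b10/s2 VC-HIT; vc=[30]
#4 0x50→b10/s2 L1-HIT; vc=[30]
#5 0x56→b10/s2 L1-HIT; vc=[30]
#6 0xc5→b24/s0 MISS; vc=[30]
#7 0x45→b8/s0 MISS; vc=[30,24]
#8 0xc0→b24/s0 VC-HIT; vc=[30,8]
#9 0x47→b8/s0 VC-HIT; vc=[30,24]
#10 0xf0→b30/s2 VC-HIT; vc=[10,24]
#11 0xe3→b28/s0 MISS; vc=[10,24,8]
#12 0xc6→b24/s0 VC-HIT; vc=[10,28,8]
#13 0xf3→b30/s2 L1-HIT; vc=[10,28,8]
#14 0xf4→b30/s2 L1-HIT; vc=[10,28,8]
#15 0xf5→b30/s2 L1-HIT; vc=[10,28,8]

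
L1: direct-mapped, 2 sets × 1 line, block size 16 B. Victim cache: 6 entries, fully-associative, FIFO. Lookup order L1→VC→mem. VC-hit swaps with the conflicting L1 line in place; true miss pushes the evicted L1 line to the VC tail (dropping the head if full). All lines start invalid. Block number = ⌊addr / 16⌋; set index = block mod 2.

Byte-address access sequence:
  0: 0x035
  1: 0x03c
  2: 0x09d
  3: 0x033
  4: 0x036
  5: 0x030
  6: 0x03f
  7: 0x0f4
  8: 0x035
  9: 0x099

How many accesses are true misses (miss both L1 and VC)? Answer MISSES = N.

#0 0x35→b3/s1 MISS; vc=[]
#1 0x3c→b3/s1 L1-HIT; vc=[]
#2 0x9d→b9/s1 MISS; vc=[3]
#3 0x33→b3/s1 VC-HIT; vc=[9]
#4 0x36→b3/s1 L1-HIT; vc=[9]
#5 0x30→b3/s1 L1-HIT; vc=[9]
#6 0x3f→b3/s1 L1-HIT; vc=[9]
#7 0xf4→b15/s1 MISS; vc=[9,3]
#8 0x35→b3/s1 VC-HIT; vc=[9,15]
#9 0x99→b9/s1 VC-HIT; vc=[3,15]

MISSES = 3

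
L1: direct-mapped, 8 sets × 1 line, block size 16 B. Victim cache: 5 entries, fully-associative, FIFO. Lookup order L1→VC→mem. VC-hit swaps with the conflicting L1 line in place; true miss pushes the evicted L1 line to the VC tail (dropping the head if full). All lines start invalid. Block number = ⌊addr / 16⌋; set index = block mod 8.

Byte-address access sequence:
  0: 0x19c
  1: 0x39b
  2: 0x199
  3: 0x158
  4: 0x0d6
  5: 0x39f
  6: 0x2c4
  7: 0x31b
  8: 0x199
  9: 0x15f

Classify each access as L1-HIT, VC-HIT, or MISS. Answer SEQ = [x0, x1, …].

  [0] addr=0x19c blk=25 s=1: MISS | VC []
  [1] addr=0x39b blk=57 s=1: MISS | VC [25]
  [2] addr=0x199 blk=25 s=1: VC-HIT | VC [57]
  [3] addr=0x158 blk=21 s=5: MISS | VC [57]
  [4] addr=0xd6 blk=13 s=5: MISS | VC [57, 21]
  [5] addr=0x39f blk=57 s=1: VC-HIT | VC [25, 21]
  [6] addr=0x2c4 blk=44 s=4: MISS | VC [25, 21]
  [7] addr=0x31b blk=49 s=1: MISS | VC [25, 21, 57]
  [8] addr=0x199 blk=25 s=1: VC-HIT | VC [49, 21, 57]
  [9] addr=0x15f blk=21 s=5: VC-HIT | VC [49, 13, 57]

SEQ = [MISS, MISS, VC-HIT, MISS, MISS, VC-HIT, MISS, MISS, VC-HIT, VC-HIT]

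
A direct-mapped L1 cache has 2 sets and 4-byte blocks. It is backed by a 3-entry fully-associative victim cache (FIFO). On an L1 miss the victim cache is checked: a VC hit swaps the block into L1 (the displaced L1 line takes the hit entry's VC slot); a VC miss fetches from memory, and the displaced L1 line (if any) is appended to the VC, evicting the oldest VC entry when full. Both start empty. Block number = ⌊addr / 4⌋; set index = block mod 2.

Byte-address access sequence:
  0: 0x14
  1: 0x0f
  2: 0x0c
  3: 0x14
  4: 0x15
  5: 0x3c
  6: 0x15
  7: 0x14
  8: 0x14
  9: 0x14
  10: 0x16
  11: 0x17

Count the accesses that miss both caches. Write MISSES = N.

#0 0x14→b5/s1 MISS; vc=[]
#1 0xf→b3/s1 MISS; vc=[5]
#2 0xc→b3/s1 L1-HIT; vc=[5]
#3 0x14→b5/s1 VC-HIT; vc=[3]
#4 0x15→b5/s1 L1-HIT; vc=[3]
#5 0x3c→b15/s1 MISS; vc=[3,5]
#6 0x15→b5/s1 VC-HIT; vc=[3,15]
#7 0x14→b5/s1 L1-HIT; vc=[3,15]
#8 0x14→b5/s1 L1-HIT; vc=[3,15]
#9 0x14→b5/s1 L1-HIT; vc=[3,15]
#10 0x16→b5/s1 L1-HIT; vc=[3,15]
#11 0x17→b5/s1 L1-HIT; vc=[3,15]

MISSES = 3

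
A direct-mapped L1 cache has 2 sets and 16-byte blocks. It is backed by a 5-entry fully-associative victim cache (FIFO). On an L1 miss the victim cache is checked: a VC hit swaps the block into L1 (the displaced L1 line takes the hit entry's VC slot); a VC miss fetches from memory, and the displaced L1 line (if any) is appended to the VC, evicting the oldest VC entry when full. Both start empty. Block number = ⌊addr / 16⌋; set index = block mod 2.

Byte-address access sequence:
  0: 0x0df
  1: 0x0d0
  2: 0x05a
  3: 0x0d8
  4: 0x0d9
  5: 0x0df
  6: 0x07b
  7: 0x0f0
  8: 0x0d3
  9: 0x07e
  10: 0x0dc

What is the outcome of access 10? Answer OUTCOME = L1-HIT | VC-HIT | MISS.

#0 0xdf→b13/s1 MISS; vc=[]
#1 0xd0→b13/s1 L1-HIT; vc=[]
#2 0x5a→b5/s1 MISS; vc=[13]
#3 0xd8→b13/s1 VC-HIT; vc=[5]
#4 0xd9→b13/s1 L1-HIT; vc=[5]
#5 0xdf→b13/s1 L1-HIT; vc=[5]
#6 0x7b→b7/s1 MISS; vc=[5,13]
#7 0xf0→b15/s1 MISS; vc=[5,13,7]
#8 0xd3→b13/s1 VC-HIT; vc=[5,15,7]
#9 0x7e→b7/s1 VC-HIT; vc=[5,15,13]
#10 0xdc→b13/s1 VC-HIT; vc=[5,15,7]

OUTCOME = VC-HIT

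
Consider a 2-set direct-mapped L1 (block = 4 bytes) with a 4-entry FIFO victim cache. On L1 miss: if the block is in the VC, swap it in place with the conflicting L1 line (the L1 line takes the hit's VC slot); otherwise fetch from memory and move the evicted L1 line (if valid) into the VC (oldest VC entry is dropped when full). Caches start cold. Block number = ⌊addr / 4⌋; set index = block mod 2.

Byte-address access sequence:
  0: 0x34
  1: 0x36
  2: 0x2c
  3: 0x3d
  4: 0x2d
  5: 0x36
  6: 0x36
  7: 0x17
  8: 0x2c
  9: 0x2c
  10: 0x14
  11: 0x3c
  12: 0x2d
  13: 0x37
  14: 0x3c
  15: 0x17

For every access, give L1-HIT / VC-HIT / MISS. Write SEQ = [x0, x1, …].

0: 0x34 (blk 13, set 1) → MISS  vc=[]
1: 0x36 (blk 13, set 1) → L1-HIT  vc=[]
2: 0x2c (blk 11, set 1) → MISS  vc=[13]
3: 0x3d (blk 15, set 1) → MISS  vc=[13, 11]
4: 0x2d (blk 11, set 1) → VC-HIT  vc=[13, 15]
5: 0x36 (blk 13, set 1) → VC-HIT  vc=[11, 15]
6: 0x36 (blk 13, set 1) → L1-HIT  vc=[11, 15]
7: 0x17 (blk 5, set 1) → MISS  vc=[11, 15, 13]
8: 0x2c (blk 11, set 1) → VC-HIT  vc=[5, 15, 13]
9: 0x2c (blk 11, set 1) → L1-HIT  vc=[5, 15, 13]
10: 0x14 (blk 5, set 1) → VC-HIT  vc=[11, 15, 13]
11: 0x3c (blk 15, set 1) → VC-HIT  vc=[11, 5, 13]
12: 0x2d (blk 11, set 1) → VC-HIT  vc=[15, 5, 13]
13: 0x37 (blk 13, set 1) → VC-HIT  vc=[15, 5, 11]
14: 0x3c (blk 15, set 1) → VC-HIT  vc=[13, 5, 11]
15: 0x17 (blk 5, set 1) → VC-HIT  vc=[13, 15, 11]

SEQ = [MISS, L1-HIT, MISS, MISS, VC-HIT, VC-HIT, L1-HIT, MISS, VC-HIT, L1-HIT, VC-HIT, VC-HIT, VC-HIT, VC-HIT, VC-HIT, VC-HIT]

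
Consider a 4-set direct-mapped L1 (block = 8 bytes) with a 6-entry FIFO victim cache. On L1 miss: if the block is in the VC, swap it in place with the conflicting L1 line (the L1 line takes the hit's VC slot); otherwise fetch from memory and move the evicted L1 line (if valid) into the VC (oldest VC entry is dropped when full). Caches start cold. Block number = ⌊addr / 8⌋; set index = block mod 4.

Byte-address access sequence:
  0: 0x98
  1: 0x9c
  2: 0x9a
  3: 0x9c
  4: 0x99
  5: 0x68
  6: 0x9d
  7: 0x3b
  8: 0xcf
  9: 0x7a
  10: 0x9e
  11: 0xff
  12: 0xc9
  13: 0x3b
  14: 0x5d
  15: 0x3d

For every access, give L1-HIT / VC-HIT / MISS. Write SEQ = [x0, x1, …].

SEQ = [MISS, L1-HIT, L1-HIT, L1-HIT, L1-HIT, MISS, L1-HIT, MISS, MISS, MISS, VC-HIT, MISS, L1-HIT, VC-HIT, MISS, VC-HIT]

  [0] addr=0x98 blk=19 s=3: MISS | VC []
  [1] addr=0x9c blk=19 s=3: L1-HIT | VC []
  [2] addr=0x9a blk=19 s=3: L1-HIT | VC []
  [3] addr=0x9c blk=19 s=3: L1-HIT | VC []
  [4] addr=0x99 blk=19 s=3: L1-HIT | VC []
  [5] addr=0x68 blk=13 s=1: MISS | VC []
  [6] addr=0x9d blk=19 s=3: L1-HIT | VC []
  [7] addr=0x3b blk=7 s=3: MISS | VC [19]
  [8] addr=0xcf blk=25 s=1: MISS | VC [19, 13]
  [9] addr=0x7a blk=15 s=3: MISS | VC [19, 13, 7]
  [10] addr=0x9e blk=19 s=3: VC-HIT | VC [15, 13, 7]
  [11] addr=0xff blk=31 s=3: MISS | VC [15, 13, 7, 19]
  [12] addr=0xc9 blk=25 s=1: L1-HIT | VC [15, 13, 7, 19]
  [13] addr=0x3b blk=7 s=3: VC-HIT | VC [15, 13, 31, 19]
  [14] addr=0x5d blk=11 s=3: MISS | VC [15, 13, 31, 19, 7]
  [15] addr=0x3d blk=7 s=3: VC-HIT | VC [15, 13, 31, 19, 11]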